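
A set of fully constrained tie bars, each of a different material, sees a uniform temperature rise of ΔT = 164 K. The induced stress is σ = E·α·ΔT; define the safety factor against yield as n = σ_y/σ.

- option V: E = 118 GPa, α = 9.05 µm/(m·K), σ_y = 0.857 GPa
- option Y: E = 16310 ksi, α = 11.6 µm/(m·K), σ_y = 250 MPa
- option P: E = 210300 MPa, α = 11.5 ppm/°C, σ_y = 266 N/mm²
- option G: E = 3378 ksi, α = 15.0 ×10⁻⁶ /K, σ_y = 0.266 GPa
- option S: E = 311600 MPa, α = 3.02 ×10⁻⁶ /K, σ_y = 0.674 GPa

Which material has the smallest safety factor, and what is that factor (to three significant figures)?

Per material, after unit conversion:
  option V: E = 118.0, α = 9.05, σ_y = 857.0 → σ = 175 MPa, n = 4.89
  option Y: E = 112.5, α = 11.6, σ_y = 250.0 → σ = 214 MPa, n = 1.17
  option P: E = 210.3, α = 11.5, σ_y = 266.0 → σ = 397 MPa, n = 0.671
  option G: E = 23.29, α = 15.0, σ_y = 266.0 → σ = 57.3 MPa, n = 4.64
  option S: E = 311.6, α = 3.02, σ_y = 674.0 → σ = 154 MPa, n = 4.37
Smallest n: option P with n = 0.671.

option P, n = 0.671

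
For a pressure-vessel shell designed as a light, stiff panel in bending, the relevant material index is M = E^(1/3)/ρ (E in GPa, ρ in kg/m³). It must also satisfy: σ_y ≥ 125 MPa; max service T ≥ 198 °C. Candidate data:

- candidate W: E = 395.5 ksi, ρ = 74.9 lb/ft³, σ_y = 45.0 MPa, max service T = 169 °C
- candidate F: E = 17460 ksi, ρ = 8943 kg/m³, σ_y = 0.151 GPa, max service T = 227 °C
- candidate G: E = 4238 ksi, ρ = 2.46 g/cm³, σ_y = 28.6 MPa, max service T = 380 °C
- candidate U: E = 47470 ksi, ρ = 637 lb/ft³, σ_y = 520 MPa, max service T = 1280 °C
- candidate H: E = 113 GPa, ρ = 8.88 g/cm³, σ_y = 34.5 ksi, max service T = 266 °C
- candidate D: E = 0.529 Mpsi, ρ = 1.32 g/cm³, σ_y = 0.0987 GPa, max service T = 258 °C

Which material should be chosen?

candidate U

Screen on constraints: σ_y ≥ 125 MPa; max service T ≥ 198 °C. Survivors: candidate F, candidate U, candidate H.
Normalizing units and computing the index:
  candidate F: E = 120.4 GPa, ρ = 8943 kg/m³
  candidate U: E = 327.3 GPa, ρ = 10200 kg/m³
  candidate H: E = 113.0 GPa, ρ = 8880 kg/m³
  candidate U: M = 0.675×10⁻³
  candidate F: M = 0.552×10⁻³
  candidate H: M = 0.544×10⁻³
Highest index: candidate U.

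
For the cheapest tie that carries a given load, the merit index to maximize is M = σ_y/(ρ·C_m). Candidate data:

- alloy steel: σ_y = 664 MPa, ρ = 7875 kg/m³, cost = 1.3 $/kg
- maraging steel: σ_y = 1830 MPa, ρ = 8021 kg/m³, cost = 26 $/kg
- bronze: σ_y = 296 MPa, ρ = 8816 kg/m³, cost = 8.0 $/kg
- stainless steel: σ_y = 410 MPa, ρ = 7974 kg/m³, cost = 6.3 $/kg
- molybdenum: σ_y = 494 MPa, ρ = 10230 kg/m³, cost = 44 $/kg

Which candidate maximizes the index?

Computing M directly (units already consistent):
  alloy steel: M = 64.9 kN·m per $
  maraging steel: M = 8.78 kN·m per $
  stainless steel: M = 8.16 kN·m per $
  bronze: M = 4.20 kN·m per $
  molybdenum: M = 1.10 kN·m per $
Alloy steel ranks first.

alloy steel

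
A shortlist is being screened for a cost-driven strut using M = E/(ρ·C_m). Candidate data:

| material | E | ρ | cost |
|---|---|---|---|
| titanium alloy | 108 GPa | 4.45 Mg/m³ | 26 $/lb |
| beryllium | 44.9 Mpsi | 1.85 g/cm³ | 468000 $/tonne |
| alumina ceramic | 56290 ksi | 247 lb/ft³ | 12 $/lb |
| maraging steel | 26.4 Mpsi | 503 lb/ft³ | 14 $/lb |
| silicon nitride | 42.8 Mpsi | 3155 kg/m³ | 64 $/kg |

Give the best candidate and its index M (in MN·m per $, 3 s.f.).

alumina ceramic, M = 3.71 MN·m per $

Putting every candidate on a common basis:
  titanium alloy: E = 108.0 GPa, ρ = 4450 kg/m³, cost = 57.32 $/kg
  beryllium: E = 309.6 GPa, ρ = 1850 kg/m³, cost = 468.0 $/kg
  alumina ceramic: E = 388.1 GPa, ρ = 3957 kg/m³, cost = 26.46 $/kg
  maraging steel: E = 182.0 GPa, ρ = 8057 kg/m³, cost = 30.86 $/kg
  silicon nitride: E = 295.1 GPa, ρ = 3155 kg/m³, cost = 64.00 $/kg
  alumina ceramic: M = 3.71 MN·m per $
  silicon nitride: M = 1.46 MN·m per $
  maraging steel: M = 0.732 MN·m per $
  titanium alloy: M = 0.423 MN·m per $
  beryllium: M = 0.358 MN·m per $
Highest index: alumina ceramic.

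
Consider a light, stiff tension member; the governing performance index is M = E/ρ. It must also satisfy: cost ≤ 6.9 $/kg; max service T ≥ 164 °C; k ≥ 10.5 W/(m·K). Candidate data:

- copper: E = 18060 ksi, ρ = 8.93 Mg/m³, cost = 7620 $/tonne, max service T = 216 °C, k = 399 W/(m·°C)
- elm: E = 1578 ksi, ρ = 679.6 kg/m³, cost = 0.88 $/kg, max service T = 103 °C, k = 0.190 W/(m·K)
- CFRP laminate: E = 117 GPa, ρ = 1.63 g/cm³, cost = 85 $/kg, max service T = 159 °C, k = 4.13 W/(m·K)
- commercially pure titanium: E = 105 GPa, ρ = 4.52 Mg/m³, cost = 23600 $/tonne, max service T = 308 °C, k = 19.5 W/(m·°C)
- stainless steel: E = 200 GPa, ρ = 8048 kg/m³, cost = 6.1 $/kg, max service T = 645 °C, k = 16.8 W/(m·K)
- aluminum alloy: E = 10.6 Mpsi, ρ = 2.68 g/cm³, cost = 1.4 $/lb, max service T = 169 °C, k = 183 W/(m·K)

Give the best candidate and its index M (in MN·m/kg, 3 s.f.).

Screen on constraints: cost ≤ 6.9 $/kg; max service T ≥ 164 °C; k ≥ 10.5 W/(m·K). Survivors: stainless steel, aluminum alloy.
Putting every candidate on a common basis:
  stainless steel: E = 200.0 GPa, ρ = 8048 kg/m³
  aluminum alloy: E = 73.08 GPa, ρ = 2680 kg/m³
  aluminum alloy: M = 27.3 MN·m/kg
  stainless steel: M = 24.9 MN·m/kg
Aluminum alloy has the largest M.

aluminum alloy, M = 27.3 MN·m/kg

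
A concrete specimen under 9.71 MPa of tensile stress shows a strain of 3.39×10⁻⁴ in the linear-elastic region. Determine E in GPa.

28.6 GPa

E = σ/ε = 9.71 MPa / 3.39×10⁻⁴ = 28640 MPa = 28.6 GPa.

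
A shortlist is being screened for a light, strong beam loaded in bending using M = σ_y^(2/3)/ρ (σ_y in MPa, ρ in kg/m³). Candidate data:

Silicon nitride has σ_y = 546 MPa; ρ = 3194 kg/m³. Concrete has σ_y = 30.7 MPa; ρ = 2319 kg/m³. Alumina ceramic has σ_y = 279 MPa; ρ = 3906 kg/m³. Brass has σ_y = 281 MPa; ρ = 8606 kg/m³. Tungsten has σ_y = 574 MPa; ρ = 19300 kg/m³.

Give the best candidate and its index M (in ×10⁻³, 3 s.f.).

silicon nitride, M = 20.9×10⁻³

Per-candidate index values:
  silicon nitride: M = 20.9×10⁻³
  alumina ceramic: M = 10.9×10⁻³
  brass: M = 4.99×10⁻³
  concrete: M = 4.23×10⁻³
  tungsten: M = 3.58×10⁻³
Silicon nitride has the largest M.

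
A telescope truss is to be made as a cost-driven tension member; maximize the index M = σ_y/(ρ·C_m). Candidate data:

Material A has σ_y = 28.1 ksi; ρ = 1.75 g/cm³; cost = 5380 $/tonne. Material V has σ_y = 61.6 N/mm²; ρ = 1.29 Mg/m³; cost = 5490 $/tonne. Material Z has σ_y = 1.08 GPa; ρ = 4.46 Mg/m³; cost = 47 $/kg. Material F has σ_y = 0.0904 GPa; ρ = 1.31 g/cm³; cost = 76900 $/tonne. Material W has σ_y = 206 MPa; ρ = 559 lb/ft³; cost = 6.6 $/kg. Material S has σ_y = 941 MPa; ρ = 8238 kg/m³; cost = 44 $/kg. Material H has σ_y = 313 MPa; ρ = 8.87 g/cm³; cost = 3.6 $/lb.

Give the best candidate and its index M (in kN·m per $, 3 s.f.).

material A, M = 20.6 kN·m per $

Putting every candidate on a common basis:
  material A: σ_y = 193.7 MPa, ρ = 1750 kg/m³, cost = 5.380 $/kg
  material V: σ_y = 61.60 MPa, ρ = 1290 kg/m³, cost = 5.490 $/kg
  material Z: σ_y = 1080 MPa, ρ = 4460 kg/m³, cost = 47.00 $/kg
  material F: σ_y = 90.40 MPa, ρ = 1310 kg/m³, cost = 76.90 $/kg
  material W: σ_y = 206.0 MPa, ρ = 8954 kg/m³, cost = 6.600 $/kg
  material S: σ_y = 941.0 MPa, ρ = 8238 kg/m³, cost = 44.00 $/kg
  material H: σ_y = 313.0 MPa, ρ = 8870 kg/m³, cost = 7.937 $/kg
  material A: M = 20.6 kN·m per $
  material V: M = 8.70 kN·m per $
  material Z: M = 5.15 kN·m per $
  material H: M = 4.45 kN·m per $
  material W: M = 3.49 kN·m per $
  material S: M = 2.60 kN·m per $
  material F: M = 0.897 kN·m per $
Material A has the largest M.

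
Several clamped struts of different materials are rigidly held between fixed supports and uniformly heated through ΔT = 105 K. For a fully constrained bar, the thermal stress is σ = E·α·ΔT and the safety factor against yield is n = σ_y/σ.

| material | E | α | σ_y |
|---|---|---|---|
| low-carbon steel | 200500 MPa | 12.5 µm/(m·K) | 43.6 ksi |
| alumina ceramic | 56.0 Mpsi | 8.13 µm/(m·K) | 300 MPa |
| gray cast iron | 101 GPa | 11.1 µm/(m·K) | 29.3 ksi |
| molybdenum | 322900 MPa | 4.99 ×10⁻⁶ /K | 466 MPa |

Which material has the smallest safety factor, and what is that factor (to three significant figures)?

alumina ceramic, n = 0.910

Per material, after unit conversion:
  low-carbon steel: E = 200.5, α = 12.5, σ_y = 300.6 → σ = 263 MPa, n = 1.14
  alumina ceramic: E = 386.1, α = 8.13, σ_y = 300.0 → σ = 330 MPa, n = 0.910
  gray cast iron: E = 101.0, α = 11.1, σ_y = 202.0 → σ = 118 MPa, n = 1.72
  molybdenum: E = 322.9, α = 4.99, σ_y = 466.0 → σ = 169 MPa, n = 2.75
Smallest n: alumina ceramic with n = 0.910.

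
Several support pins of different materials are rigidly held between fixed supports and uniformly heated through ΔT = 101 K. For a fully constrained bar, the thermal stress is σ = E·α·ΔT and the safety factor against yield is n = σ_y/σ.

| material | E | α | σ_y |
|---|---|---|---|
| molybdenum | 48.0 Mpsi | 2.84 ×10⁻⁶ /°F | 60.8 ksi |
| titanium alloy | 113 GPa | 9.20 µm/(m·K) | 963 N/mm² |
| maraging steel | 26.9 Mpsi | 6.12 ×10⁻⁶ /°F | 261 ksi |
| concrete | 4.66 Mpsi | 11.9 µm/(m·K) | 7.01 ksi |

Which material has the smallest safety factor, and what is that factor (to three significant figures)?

concrete, n = 1.25

With everything in SI (GPa, ×10⁻⁶/K, MPa):
  molybdenum: E = 330.9, α = 5.11, σ_y = 419.2 → σ = 171 MPa, n = 2.45
  titanium alloy: E = 113.0, α = 9.20, σ_y = 963.0 → σ = 105 MPa, n = 9.17
  maraging steel: E = 185.5, α = 11.0, σ_y = 1800 → σ = 206 MPa, n = 8.72
  concrete: E = 32.13, α = 11.9, σ_y = 48.33 → σ = 38.6 MPa, n = 1.25
The minimum is concrete at n = 1.25.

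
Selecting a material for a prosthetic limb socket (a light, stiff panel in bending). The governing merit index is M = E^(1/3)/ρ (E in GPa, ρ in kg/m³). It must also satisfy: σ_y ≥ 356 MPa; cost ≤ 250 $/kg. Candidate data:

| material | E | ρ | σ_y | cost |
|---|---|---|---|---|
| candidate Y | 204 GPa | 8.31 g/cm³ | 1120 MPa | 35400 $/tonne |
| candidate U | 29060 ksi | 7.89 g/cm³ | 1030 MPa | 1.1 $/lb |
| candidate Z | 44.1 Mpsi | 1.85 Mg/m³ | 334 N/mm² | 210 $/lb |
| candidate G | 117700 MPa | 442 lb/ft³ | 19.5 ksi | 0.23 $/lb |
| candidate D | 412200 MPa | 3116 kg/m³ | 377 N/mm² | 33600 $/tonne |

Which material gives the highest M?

candidate D

Screen on constraints: σ_y ≥ 356 MPa; cost ≤ 250 $/kg. Survivors: candidate Y, candidate U, candidate D.
Convert each candidate to consistent units, then evaluate M:
  candidate Y: E = 204.0 GPa, ρ = 8310 kg/m³
  candidate U: E = 200.4 GPa, ρ = 7890 kg/m³
  candidate D: E = 412.2 GPa, ρ = 3116 kg/m³
  candidate D: M = 2.39×10⁻³
  candidate U: M = 0.742×10⁻³
  candidate Y: M = 0.708×10⁻³
Candidate D has the largest M.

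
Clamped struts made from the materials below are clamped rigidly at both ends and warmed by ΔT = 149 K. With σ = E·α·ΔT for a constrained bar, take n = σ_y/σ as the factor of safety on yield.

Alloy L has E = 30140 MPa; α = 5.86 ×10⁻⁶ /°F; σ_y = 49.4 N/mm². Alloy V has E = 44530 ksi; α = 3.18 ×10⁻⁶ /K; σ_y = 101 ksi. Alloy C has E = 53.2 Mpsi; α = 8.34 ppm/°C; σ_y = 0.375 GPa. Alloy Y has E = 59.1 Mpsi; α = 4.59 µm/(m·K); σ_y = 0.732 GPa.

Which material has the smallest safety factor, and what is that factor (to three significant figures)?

alloy C, n = 0.823

In consistent units (E in GPa, α in ×10⁻⁶/K, σ_y in MPa):
  alloy L: E = 30.14, α = 10.5, σ_y = 49.40 → σ = 47.4 MPa, n = 1.04
  alloy V: E = 307.0, α = 3.18, σ_y = 696.4 → σ = 145 MPa, n = 4.79
  alloy C: E = 366.8, α = 8.34, σ_y = 375.0 → σ = 456 MPa, n = 0.823
  alloy Y: E = 407.5, α = 4.59, σ_y = 732.0 → σ = 279 MPa, n = 2.63
Smallest n: alloy C with n = 0.823.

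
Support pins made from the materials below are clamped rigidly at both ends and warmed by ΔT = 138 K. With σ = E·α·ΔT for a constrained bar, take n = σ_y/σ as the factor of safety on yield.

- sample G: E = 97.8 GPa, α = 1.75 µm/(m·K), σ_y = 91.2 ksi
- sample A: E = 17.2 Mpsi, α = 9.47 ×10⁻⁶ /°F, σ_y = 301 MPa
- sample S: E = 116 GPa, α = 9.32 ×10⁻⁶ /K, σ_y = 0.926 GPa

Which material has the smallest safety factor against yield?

sample A

Per material, after unit conversion:
  sample G: E = 97.80, α = 1.75, σ_y = 628.8 → σ = 23.6 MPa, n = 26.6
  sample A: E = 118.6, α = 17.0, σ_y = 301.0 → σ = 279 MPa, n = 1.08
  sample S: E = 116.0, α = 9.32, σ_y = 926.0 → σ = 149 MPa, n = 6.21
Smallest n: sample A with n = 1.08.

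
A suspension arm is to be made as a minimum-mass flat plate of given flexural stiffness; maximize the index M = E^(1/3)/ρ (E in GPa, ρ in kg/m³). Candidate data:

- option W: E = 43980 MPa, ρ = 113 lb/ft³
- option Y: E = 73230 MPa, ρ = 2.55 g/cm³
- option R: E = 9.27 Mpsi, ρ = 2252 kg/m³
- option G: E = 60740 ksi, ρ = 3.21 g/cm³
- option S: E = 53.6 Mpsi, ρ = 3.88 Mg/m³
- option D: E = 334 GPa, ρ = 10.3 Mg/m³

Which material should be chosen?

option G

In SI units:
  option W: E = 43.98 GPa, ρ = 1810 kg/m³
  option Y: E = 73.23 GPa, ρ = 2550 kg/m³
  option R: E = 63.91 GPa, ρ = 2252 kg/m³
  option G: E = 418.8 GPa, ρ = 3210 kg/m³
  option S: E = 369.6 GPa, ρ = 3880 kg/m³
  option D: E = 334.0 GPa, ρ = 10300 kg/m³
  option G: M = 2.33×10⁻³
  option W: M = 1.95×10⁻³
  option S: M = 1.85×10⁻³
  option R: M = 1.78×10⁻³
  option Y: M = 1.64×10⁻³
  option D: M = 0.674×10⁻³
Option G has the largest M.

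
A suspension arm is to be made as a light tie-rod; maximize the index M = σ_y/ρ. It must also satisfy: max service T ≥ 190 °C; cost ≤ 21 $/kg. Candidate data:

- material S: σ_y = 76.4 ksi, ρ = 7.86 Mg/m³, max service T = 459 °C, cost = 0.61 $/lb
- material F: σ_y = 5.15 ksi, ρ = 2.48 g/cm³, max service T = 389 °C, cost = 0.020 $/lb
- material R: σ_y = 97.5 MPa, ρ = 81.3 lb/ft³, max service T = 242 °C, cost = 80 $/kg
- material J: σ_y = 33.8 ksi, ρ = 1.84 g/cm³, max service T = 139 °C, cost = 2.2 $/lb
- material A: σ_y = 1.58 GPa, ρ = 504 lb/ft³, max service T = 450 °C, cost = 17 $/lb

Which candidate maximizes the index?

material S

Screen on constraints: max service T ≥ 190 °C; cost ≤ 21 $/kg. Survivors: material S, material F.
Normalizing units and computing the index:
  material S: σ_y = 526.8 MPa, ρ = 7860 kg/m³
  material F: σ_y = 35.51 MPa, ρ = 2480 kg/m³
  material S: M = 67.0 kN·m/kg
  material F: M = 14.3 kN·m/kg
Material S ranks first.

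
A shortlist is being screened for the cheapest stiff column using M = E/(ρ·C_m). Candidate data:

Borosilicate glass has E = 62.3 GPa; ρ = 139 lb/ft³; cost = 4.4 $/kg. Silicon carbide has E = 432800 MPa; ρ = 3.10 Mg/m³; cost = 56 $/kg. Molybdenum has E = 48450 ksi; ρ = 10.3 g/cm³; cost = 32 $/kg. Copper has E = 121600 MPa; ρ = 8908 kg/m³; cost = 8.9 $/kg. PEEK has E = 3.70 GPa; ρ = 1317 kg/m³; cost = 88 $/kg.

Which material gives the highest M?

borosilicate glass

In SI units:
  borosilicate glass: E = 62.30 GPa, ρ = 2227 kg/m³, cost = 4.400 $/kg
  silicon carbide: E = 432.8 GPa, ρ = 3100 kg/m³, cost = 56.00 $/kg
  molybdenum: E = 334.1 GPa, ρ = 10300 kg/m³, cost = 32.00 $/kg
  copper: E = 121.6 GPa, ρ = 8908 kg/m³, cost = 8.900 $/kg
  PEEK: E = 3.700 GPa, ρ = 1317 kg/m³, cost = 88.00 $/kg
  borosilicate glass: M = 6.36 MN·m per $
  silicon carbide: M = 2.49 MN·m per $
  copper: M = 1.53 MN·m per $
  molybdenum: M = 1.01 MN·m per $
  PEEK: M = 0.0319 MN·m per $
Borosilicate glass has the largest M.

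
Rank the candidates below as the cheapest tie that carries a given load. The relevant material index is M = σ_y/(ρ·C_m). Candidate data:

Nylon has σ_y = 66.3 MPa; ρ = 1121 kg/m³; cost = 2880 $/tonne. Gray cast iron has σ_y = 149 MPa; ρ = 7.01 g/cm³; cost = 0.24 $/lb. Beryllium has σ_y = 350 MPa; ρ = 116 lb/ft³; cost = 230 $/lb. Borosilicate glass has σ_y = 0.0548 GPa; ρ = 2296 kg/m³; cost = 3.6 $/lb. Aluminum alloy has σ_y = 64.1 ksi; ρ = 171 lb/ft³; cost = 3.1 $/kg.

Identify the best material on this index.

Putting every candidate on a common basis:
  nylon: σ_y = 66.30 MPa, ρ = 1121 kg/m³, cost = 2.880 $/kg
  gray cast iron: σ_y = 149.0 MPa, ρ = 7010 kg/m³, cost = 0.5291 $/kg
  beryllium: σ_y = 350.0 MPa, ρ = 1858 kg/m³, cost = 507.1 $/kg
  borosilicate glass: σ_y = 54.80 MPa, ρ = 2296 kg/m³, cost = 7.937 $/kg
  aluminum alloy: σ_y = 442.0 MPa, ρ = 2739 kg/m³, cost = 3.100 $/kg
  aluminum alloy: M = 52.0 kN·m per $
  gray cast iron: M = 40.2 kN·m per $
  nylon: M = 20.5 kN·m per $
  borosilicate glass: M = 3.01 kN·m per $
  beryllium: M = 0.371 kN·m per $
Aluminum alloy has the largest M.

aluminum alloy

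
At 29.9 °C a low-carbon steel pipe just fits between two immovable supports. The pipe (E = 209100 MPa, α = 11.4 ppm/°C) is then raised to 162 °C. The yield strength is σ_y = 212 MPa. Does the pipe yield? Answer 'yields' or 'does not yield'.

yields

E = 209100 MPa = 209.1 GPa.
ΔT = 132.1 K. Constrained thermal stress σ = E·α·ΔT = 209.1×10³ MPa × 11.4×10⁻⁶ × 132.1 = 315 MPa (compressive).
Compare to σ_y = 212 MPa: σ ≥ σ_y, so it yields.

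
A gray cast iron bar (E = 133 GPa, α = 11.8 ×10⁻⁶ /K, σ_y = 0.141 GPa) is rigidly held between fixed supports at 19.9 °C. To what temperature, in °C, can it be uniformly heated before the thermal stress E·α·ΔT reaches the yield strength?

110 °C

σ_y = 0.141 GPa = 141.0 MPa.
E·α·ΔT = 141.0 MPa ⇒ ΔT = 141.0 / (133.0×10³ × 11.8×10⁻⁶) = 89.84 K.
T = 19.9 + 89.84 = 109.7 °C.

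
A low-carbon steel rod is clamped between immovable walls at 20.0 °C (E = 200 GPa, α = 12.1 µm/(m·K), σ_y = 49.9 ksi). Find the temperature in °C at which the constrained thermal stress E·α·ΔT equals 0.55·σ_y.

98.2 °C

σ_y = 49.9 ksi = 344.0 MPa.
E·α·ΔT = 189.2 MPa ⇒ ΔT = 189.2 / (200.0×10³ × 12.1×10⁻⁶) = 78.19 K.
T = 20.0 + 78.19 = 98.19 °C.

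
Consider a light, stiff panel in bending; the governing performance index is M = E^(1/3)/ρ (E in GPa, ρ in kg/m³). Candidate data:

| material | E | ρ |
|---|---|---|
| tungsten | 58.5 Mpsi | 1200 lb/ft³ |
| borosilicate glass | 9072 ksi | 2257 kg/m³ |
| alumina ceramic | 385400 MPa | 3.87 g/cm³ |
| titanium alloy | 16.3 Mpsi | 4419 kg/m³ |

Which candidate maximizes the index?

Normalizing units and computing the index:
  tungsten: E = 403.3 GPa, ρ = 19220 kg/m³
  borosilicate glass: E = 62.55 GPa, ρ = 2257 kg/m³
  alumina ceramic: E = 385.4 GPa, ρ = 3870 kg/m³
  titanium alloy: E = 112.4 GPa, ρ = 4419 kg/m³
  alumina ceramic: M = 1.88×10⁻³
  borosilicate glass: M = 1.76×10⁻³
  titanium alloy: M = 1.09×10⁻³
  tungsten: M = 0.384×10⁻³
The maximum is for alumina ceramic.

alumina ceramic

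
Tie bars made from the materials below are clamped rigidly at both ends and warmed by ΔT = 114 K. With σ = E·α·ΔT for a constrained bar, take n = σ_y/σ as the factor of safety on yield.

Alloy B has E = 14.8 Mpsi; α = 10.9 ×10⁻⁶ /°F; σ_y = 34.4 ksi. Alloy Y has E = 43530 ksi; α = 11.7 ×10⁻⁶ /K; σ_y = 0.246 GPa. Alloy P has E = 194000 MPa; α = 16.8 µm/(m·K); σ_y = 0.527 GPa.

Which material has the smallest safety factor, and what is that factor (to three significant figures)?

In consistent units (E in GPa, α in ×10⁻⁶/K, σ_y in MPa):
  alloy B: E = 102.0, α = 19.6, σ_y = 237.2 → σ = 228 MPa, n = 1.04
  alloy Y: E = 300.1, α = 11.7, σ_y = 246.0 → σ = 400 MPa, n = 0.615
  alloy P: E = 194.0, α = 16.8, σ_y = 527.0 → σ = 372 MPa, n = 1.42
Smallest n: alloy Y with n = 0.615.

alloy Y, n = 0.615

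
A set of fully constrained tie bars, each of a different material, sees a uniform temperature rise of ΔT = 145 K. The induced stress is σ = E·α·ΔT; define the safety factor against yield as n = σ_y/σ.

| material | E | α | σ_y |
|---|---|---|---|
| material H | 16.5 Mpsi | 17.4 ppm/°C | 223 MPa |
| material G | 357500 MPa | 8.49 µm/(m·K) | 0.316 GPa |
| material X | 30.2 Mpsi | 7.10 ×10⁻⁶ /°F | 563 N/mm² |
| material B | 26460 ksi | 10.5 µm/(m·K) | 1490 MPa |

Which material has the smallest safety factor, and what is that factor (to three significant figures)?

With everything in SI (GPa, ×10⁻⁶/K, MPa):
  material H: E = 113.8, α = 17.4, σ_y = 223.0 → σ = 287 MPa, n = 0.777
  material G: E = 357.5, α = 8.49, σ_y = 316.0 → σ = 440 MPa, n = 0.718
  material X: E = 208.2, α = 12.8, σ_y = 563.0 → σ = 386 MPa, n = 1.46
  material B: E = 182.4, α = 10.5, σ_y = 1490 → σ = 278 MPa, n = 5.36
Smallest n: material G with n = 0.718.

material G, n = 0.718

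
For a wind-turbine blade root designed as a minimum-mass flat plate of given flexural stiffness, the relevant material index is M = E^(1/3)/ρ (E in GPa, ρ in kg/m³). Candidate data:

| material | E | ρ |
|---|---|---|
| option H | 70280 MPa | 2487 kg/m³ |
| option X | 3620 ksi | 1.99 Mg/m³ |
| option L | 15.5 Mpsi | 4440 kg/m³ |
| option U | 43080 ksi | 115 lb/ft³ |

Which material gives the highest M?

option U

Putting every candidate on a common basis:
  option H: E = 70.28 GPa, ρ = 2487 kg/m³
  option X: E = 24.96 GPa, ρ = 1990 kg/m³
  option L: E = 106.9 GPa, ρ = 4440 kg/m³
  option U: E = 297.0 GPa, ρ = 1842 kg/m³
  option U: M = 3.62×10⁻³
  option H: M = 1.66×10⁻³
  option X: M = 1.47×10⁻³
  option L: M = 1.07×10⁻³
Option U has the largest M.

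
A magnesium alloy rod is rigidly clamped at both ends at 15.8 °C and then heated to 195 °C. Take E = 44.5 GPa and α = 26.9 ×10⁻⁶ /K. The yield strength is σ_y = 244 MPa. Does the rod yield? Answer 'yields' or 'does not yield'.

does not yield

ΔT = 179.2 K. Constrained thermal stress σ = E·α·ΔT = 44.50×10³ MPa × 26.9×10⁻⁶ × 179.2 = 215 MPa (compressive).
Compare to σ_y = 244 MPa: σ < σ_y, so it does not yield.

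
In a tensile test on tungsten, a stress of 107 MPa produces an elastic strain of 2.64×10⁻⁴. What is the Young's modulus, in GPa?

E = σ/ε = 107 MPa / 2.64×10⁻⁴ = 405300 MPa = 405 GPa.

405 GPa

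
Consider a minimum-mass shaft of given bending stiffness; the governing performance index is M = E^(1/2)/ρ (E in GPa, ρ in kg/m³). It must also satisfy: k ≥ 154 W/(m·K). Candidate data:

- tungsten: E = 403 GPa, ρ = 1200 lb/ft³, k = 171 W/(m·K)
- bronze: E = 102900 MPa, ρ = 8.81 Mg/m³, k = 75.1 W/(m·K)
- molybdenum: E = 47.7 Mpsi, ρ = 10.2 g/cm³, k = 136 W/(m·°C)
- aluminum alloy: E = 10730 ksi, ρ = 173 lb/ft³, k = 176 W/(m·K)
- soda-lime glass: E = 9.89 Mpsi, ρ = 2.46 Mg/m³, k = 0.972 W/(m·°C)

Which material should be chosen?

Screen on constraints: k ≥ 154 W/(m·K). Survivors: tungsten, aluminum alloy.
In SI units:
  tungsten: E = 403.0 GPa, ρ = 19220 kg/m³
  aluminum alloy: E = 73.98 GPa, ρ = 2771 kg/m³
  aluminum alloy: M = 3.10×10⁻³
  tungsten: M = 1.04×10⁻³
The maximum is for aluminum alloy.

aluminum alloy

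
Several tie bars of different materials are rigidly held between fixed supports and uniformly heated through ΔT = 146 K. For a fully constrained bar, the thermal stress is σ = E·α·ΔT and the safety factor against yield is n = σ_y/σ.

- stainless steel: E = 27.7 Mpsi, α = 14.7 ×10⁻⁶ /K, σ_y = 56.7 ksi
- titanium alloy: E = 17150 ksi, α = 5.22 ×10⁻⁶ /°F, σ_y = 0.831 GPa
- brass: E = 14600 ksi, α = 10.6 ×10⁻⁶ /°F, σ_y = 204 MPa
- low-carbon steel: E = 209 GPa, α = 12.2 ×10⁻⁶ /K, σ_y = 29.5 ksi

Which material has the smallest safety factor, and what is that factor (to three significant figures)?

Converting E to GPa, α to ×10⁻⁶/K, σ_y to MPa, then σ and n for each:
  stainless steel: E = 191.0, α = 14.7, σ_y = 390.9 → σ = 410 MPa, n = 0.954
  titanium alloy: E = 118.2, α = 9.40, σ_y = 831.0 → σ = 162 MPa, n = 5.12
  brass: E = 100.7, α = 19.1, σ_y = 204.0 → σ = 280 MPa, n = 0.727
  low-carbon steel: E = 209.0, α = 12.2, σ_y = 203.4 → σ = 372 MPa, n = 0.546
Smallest n: low-carbon steel with n = 0.546.

low-carbon steel, n = 0.546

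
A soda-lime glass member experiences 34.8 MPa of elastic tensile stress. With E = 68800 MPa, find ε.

5.06×10⁻⁴

E = 68800 MPa = 68.80 GPa = 68800 MPa.
ε = σ/E = 34.8 / 68800 = 5.06×10⁻⁴.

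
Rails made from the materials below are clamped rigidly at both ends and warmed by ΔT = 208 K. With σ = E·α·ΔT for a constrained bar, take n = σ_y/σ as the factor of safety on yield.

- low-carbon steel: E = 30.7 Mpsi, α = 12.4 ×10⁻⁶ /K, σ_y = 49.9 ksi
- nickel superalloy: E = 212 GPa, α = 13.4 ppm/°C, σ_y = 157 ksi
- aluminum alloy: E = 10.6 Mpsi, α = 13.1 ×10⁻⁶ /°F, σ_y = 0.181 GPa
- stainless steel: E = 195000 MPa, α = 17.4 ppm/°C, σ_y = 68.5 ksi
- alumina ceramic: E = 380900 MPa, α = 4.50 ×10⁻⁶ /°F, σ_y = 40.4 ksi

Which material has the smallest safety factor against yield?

alumina ceramic

In consistent units (E in GPa, α in ×10⁻⁶/K, σ_y in MPa):
  low-carbon steel: E = 211.7, α = 12.4, σ_y = 344.0 → σ = 546 MPa, n = 0.630
  nickel superalloy: E = 212.0, α = 13.4, σ_y = 1082 → σ = 591 MPa, n = 1.83
  aluminum alloy: E = 73.08, α = 23.6, σ_y = 181.0 → σ = 358 MPa, n = 0.505
  stainless steel: E = 195.0, α = 17.4, σ_y = 472.3 → σ = 706 MPa, n = 0.669
  alumina ceramic: E = 380.9, α = 8.10, σ_y = 278.5 → σ = 642 MPa, n = 0.434
Alumina ceramic has the lowest safety factor, n = 0.434.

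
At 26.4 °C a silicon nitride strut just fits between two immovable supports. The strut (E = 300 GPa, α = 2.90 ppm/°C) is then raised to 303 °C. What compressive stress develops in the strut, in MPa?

241 MPa

ΔT = 276.6 K. Constrained thermal stress σ = E·α·ΔT = 300.0×10³ MPa × 2.90×10⁻⁶ × 276.6 = 241 MPa (compressive).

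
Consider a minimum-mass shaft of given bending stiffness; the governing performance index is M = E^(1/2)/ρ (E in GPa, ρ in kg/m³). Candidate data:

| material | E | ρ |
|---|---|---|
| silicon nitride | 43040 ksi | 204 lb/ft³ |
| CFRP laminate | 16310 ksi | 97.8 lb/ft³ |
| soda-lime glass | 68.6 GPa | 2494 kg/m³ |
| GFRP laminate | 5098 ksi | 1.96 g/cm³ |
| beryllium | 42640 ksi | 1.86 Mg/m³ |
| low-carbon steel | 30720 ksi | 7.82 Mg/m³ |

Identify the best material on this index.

Convert each candidate to consistent units, then evaluate M:
  silicon nitride: E = 296.8 GPa, ρ = 3268 kg/m³
  CFRP laminate: E = 112.5 GPa, ρ = 1567 kg/m³
  soda-lime glass: E = 68.60 GPa, ρ = 2494 kg/m³
  GFRP laminate: E = 35.15 GPa, ρ = 1960 kg/m³
  beryllium: E = 294.0 GPa, ρ = 1860 kg/m³
  low-carbon steel: E = 211.8 GPa, ρ = 7820 kg/m³
  beryllium: M = 9.22×10⁻³
  CFRP laminate: M = 6.77×10⁻³
  silicon nitride: M = 5.27×10⁻³
  soda-lime glass: M = 3.32×10⁻³
  GFRP laminate: M = 3.02×10⁻³
  low-carbon steel: M = 1.86×10⁻³
Beryllium ranks first.

beryllium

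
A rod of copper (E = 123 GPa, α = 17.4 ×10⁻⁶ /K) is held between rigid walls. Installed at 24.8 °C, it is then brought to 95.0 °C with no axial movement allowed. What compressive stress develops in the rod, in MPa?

ΔT = 70.20 K. Constrained thermal stress σ = E·α·ΔT = 123.0×10³ MPa × 17.4×10⁻⁶ × 70.20 = 150 MPa (compressive).

150 MPa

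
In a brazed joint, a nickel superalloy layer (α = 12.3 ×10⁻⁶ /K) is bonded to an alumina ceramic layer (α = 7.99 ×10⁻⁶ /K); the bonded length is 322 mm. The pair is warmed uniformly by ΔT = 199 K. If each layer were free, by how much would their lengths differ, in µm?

Δα = |12.3 − 7.99|×10⁻⁶/K = 4.31×10⁻⁶/K.
ΔL_mismatch = Δα·L·ΔT = 4.31×10⁻⁶ × 322.0 mm × 199.0 K = 276 µm.

276 µm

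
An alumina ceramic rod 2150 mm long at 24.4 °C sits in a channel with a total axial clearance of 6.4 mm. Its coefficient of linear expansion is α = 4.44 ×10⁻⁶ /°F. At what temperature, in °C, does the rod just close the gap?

397 °C

α = 4.44×10⁻⁶/°F × 9/5 = 7.99×10⁻⁶/K.
α·L₀·ΔT = 6.4 mm ⇒ ΔT = 6.4 / (7.99×10⁻⁶ × 2150.0) = 372.5 K.
T = 24.4 + 372.5 = 396.9 °C.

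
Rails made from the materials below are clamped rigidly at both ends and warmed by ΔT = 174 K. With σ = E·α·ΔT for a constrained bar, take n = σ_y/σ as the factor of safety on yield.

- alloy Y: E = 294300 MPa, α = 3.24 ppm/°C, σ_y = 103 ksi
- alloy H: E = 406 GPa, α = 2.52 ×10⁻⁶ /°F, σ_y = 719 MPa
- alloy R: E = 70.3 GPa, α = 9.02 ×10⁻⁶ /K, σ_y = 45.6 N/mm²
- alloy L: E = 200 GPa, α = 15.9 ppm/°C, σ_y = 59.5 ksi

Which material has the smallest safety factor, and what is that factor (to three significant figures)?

In consistent units (E in GPa, α in ×10⁻⁶/K, σ_y in MPa):
  alloy Y: E = 294.3, α = 3.24, σ_y = 710.2 → σ = 166 MPa, n = 4.28
  alloy H: E = 406.0, α = 4.54, σ_y = 719.0 → σ = 320 MPa, n = 2.24
  alloy R: E = 70.30, α = 9.02, σ_y = 45.60 → σ = 110 MPa, n = 0.413
  alloy L: E = 200.0, α = 15.9, σ_y = 410.2 → σ = 553 MPa, n = 0.741
Alloy R has the lowest safety factor, n = 0.413.

alloy R, n = 0.413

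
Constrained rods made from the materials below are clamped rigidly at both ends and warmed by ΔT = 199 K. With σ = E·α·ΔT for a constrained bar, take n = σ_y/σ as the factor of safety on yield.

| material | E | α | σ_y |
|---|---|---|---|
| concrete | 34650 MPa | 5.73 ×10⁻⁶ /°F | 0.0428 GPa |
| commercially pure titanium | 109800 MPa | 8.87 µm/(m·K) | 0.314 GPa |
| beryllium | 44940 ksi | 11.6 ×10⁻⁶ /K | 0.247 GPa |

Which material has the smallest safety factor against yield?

With everything in SI (GPa, ×10⁻⁶/K, MPa):
  concrete: E = 34.65, α = 10.3, σ_y = 42.80 → σ = 71.1 MPa, n = 0.602
  commercially pure titanium: E = 109.8, α = 8.87, σ_y = 314.0 → σ = 194 MPa, n = 1.62
  beryllium: E = 309.9, α = 11.6, σ_y = 247.0 → σ = 715 MPa, n = 0.345
Smallest n: beryllium with n = 0.345.

beryllium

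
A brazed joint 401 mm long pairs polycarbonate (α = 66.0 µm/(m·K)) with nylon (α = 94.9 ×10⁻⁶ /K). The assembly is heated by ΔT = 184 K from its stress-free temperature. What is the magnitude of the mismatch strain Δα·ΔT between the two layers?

Δα = |66.0 − 94.9|×10⁻⁶/K = 28.9×10⁻⁶/K.
Mismatch strain = Δα·ΔT = 28.9×10⁻⁶ × 184.0 = 5.32×10⁻³.

5.32×10⁻³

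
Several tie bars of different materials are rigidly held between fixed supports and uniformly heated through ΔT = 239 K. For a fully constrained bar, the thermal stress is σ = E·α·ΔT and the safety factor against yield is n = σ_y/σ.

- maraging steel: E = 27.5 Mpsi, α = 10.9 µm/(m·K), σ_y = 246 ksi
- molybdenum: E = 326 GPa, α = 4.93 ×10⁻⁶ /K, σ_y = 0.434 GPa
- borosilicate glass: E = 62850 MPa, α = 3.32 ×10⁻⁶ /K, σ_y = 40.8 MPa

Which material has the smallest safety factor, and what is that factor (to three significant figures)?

With everything in SI (GPa, ×10⁻⁶/K, MPa):
  maraging steel: E = 189.6, α = 10.9, σ_y = 1696 → σ = 494 MPa, n = 3.43
  molybdenum: E = 326.0, α = 4.93, σ_y = 434.0 → σ = 384 MPa, n = 1.13
  borosilicate glass: E = 62.85, α = 3.32, σ_y = 40.80 → σ = 49.9 MPa, n = 0.818
Smallest n: borosilicate glass with n = 0.818.

borosilicate glass, n = 0.818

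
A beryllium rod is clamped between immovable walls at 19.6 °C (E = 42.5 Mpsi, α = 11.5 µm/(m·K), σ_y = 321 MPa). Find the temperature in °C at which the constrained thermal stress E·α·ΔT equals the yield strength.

E = 42.5 Mpsi = 293.0 GPa.
E·α·ΔT = 321.0 MPa ⇒ ΔT = 321.0 / (293.0×10³ × 11.5×10⁻⁶) = 95.26 K.
T = 19.6 + 95.26 = 114.9 °C.

115 °C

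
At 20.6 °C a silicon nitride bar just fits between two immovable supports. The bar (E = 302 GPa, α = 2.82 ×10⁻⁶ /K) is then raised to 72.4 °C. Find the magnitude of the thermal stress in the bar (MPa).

44.1 MPa

ΔT = 51.80 K. Constrained thermal stress σ = E·α·ΔT = 302.0×10³ MPa × 2.82×10⁻⁶ × 51.80 = 44.1 MPa (compressive).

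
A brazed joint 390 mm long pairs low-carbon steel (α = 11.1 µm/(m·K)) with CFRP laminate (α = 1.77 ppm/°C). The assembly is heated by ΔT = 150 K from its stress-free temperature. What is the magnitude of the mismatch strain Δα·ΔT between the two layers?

Δα = |11.1 − 1.77|×10⁻⁶/K = 9.33×10⁻⁶/K.
Mismatch strain = Δα·ΔT = 9.33×10⁻⁶ × 150.0 = 1.40×10⁻³.

1.40×10⁻³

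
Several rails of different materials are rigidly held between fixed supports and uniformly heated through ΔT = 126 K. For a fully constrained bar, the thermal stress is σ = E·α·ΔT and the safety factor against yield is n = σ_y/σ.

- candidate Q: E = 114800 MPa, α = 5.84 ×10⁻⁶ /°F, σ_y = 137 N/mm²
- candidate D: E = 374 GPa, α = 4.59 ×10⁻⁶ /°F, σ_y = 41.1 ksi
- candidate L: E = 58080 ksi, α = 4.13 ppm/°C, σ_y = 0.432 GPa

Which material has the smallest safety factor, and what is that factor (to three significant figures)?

candidate D, n = 0.728

Converting E to GPa, α to ×10⁻⁶/K, σ_y to MPa, then σ and n for each:
  candidate Q: E = 114.8, α = 10.5, σ_y = 137.0 → σ = 152 MPa, n = 0.901
  candidate D: E = 374.0, α = 8.26, σ_y = 283.4 → σ = 389 MPa, n = 0.728
  candidate L: E = 400.4, α = 4.13, σ_y = 432.0 → σ = 208 MPa, n = 2.07
Smallest n: candidate D with n = 0.728.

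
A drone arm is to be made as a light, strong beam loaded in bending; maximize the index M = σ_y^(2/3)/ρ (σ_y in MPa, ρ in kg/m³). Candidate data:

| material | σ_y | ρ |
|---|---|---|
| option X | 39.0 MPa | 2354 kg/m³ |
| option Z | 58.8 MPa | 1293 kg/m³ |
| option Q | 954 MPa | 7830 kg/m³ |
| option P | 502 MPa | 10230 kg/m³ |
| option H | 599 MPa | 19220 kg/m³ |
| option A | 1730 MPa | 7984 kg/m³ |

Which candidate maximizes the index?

option A

Per-candidate index values:
  option A: M = 18.0×10⁻³
  option Q: M = 12.4×10⁻³
  option Z: M = 11.7×10⁻³
  option P: M = 6.17×10⁻³
  option X: M = 4.89×10⁻³
  option H: M = 3.70×10⁻³
The maximum is for option A.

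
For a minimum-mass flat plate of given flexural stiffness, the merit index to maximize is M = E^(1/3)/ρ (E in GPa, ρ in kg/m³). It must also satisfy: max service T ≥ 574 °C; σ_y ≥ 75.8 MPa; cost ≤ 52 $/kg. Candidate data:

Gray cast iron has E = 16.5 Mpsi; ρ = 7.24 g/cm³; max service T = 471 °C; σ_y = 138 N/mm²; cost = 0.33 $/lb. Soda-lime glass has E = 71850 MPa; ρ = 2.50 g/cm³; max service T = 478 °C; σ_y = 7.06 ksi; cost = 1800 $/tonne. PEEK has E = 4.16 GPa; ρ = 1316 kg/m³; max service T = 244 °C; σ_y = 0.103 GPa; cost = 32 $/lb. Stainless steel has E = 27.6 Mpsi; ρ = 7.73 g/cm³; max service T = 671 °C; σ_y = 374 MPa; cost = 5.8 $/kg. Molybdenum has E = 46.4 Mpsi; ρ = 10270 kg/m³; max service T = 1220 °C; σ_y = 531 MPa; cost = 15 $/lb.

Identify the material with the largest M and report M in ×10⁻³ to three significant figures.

stainless steel, M = 0.744×10⁻³

Screen on constraints: max service T ≥ 574 °C; σ_y ≥ 75.8 MPa; cost ≤ 52 $/kg. Survivors: stainless steel, molybdenum.
Normalizing units and computing the index:
  stainless steel: E = 190.3 GPa, ρ = 7730 kg/m³
  molybdenum: E = 319.9 GPa, ρ = 10270 kg/m³
  stainless steel: M = 0.744×10⁻³
  molybdenum: M = 0.666×10⁻³
Stainless steel ranks first.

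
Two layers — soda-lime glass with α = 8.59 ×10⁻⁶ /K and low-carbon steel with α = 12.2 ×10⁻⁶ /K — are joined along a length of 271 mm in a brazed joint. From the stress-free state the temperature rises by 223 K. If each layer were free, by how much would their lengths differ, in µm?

Δα = |8.59 − 12.2|×10⁻⁶/K = 3.61×10⁻⁶/K.
ΔL_mismatch = Δα·L·ΔT = 3.61×10⁻⁶ × 271.0 mm × 223.0 K = 218 µm.

218 µm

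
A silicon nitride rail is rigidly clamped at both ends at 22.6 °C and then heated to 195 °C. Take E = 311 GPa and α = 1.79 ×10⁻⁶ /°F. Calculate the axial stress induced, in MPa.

α = 1.79×10⁻⁶/°F × 9/5 = 3.22×10⁻⁶/K.
ΔT = 172.4 K. Constrained thermal stress σ = E·α·ΔT = 311.0×10³ MPa × 3.22×10⁻⁶ × 172.4 = 173 MPa (compressive).

173 MPa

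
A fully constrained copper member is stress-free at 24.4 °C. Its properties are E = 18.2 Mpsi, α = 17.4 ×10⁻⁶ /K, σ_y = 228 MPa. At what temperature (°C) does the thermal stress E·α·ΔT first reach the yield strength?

129 °C

E = 18.2 Mpsi = 125.5 GPa.
E·α·ΔT = 228.0 MPa ⇒ ΔT = 228.0 / (125.5×10³ × 17.4×10⁻⁶) = 104.4 K.
T = 24.4 + 104.4 = 128.8 °C.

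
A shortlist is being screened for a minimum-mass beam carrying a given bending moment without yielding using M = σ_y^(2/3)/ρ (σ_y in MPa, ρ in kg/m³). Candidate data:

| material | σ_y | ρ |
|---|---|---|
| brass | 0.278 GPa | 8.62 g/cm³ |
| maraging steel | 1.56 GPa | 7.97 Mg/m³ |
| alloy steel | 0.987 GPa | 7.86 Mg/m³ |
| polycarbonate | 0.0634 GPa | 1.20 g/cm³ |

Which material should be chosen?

maraging steel

Putting every candidate on a common basis:
  brass: σ_y = 278.0 MPa, ρ = 8620 kg/m³
  maraging steel: σ_y = 1560 MPa, ρ = 7970 kg/m³
  alloy steel: σ_y = 987.0 MPa, ρ = 7860 kg/m³
  polycarbonate: σ_y = 63.40 MPa, ρ = 1200 kg/m³
  maraging steel: M = 16.9×10⁻³
  polycarbonate: M = 13.2×10⁻³
  alloy steel: M = 12.6×10⁻³
  brass: M = 4.94×10⁻³
Highest index: maraging steel.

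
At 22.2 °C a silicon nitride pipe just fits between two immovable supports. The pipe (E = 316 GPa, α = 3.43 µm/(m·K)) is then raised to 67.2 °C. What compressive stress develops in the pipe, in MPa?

ΔT = 45.00 K. Constrained thermal stress σ = E·α·ΔT = 316.0×10³ MPa × 3.43×10⁻⁶ × 45.00 = 48.8 MPa (compressive).

48.8 MPa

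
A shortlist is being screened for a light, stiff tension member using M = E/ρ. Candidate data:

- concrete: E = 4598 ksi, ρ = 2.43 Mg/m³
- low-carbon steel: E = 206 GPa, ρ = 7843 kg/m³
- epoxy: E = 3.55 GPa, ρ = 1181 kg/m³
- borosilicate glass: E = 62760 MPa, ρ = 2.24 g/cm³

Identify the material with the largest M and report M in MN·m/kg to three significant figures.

Putting every candidate on a common basis:
  concrete: E = 31.70 GPa, ρ = 2430 kg/m³
  low-carbon steel: E = 206.0 GPa, ρ = 7843 kg/m³
  epoxy: E = 3.550 GPa, ρ = 1181 kg/m³
  borosilicate glass: E = 62.76 GPa, ρ = 2240 kg/m³
  borosilicate glass: M = 28.0 MN·m/kg
  low-carbon steel: M = 26.3 MN·m/kg
  concrete: M = 13.0 MN·m/kg
  epoxy: M = 3.01 MN·m/kg
The maximum is for borosilicate glass.

borosilicate glass, M = 28.0 MN·m/kg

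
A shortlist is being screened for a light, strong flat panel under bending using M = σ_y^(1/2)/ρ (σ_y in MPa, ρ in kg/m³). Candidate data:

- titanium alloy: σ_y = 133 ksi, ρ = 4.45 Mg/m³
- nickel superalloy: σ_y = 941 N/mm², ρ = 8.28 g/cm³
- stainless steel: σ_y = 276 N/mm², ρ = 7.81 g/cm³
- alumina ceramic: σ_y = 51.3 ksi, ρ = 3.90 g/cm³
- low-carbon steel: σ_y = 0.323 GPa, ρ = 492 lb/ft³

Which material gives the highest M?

titanium alloy

In SI units:
  titanium alloy: σ_y = 917.0 MPa, ρ = 4450 kg/m³
  nickel superalloy: σ_y = 941.0 MPa, ρ = 8280 kg/m³
  stainless steel: σ_y = 276.0 MPa, ρ = 7810 kg/m³
  alumina ceramic: σ_y = 353.7 MPa, ρ = 3900 kg/m³
  low-carbon steel: σ_y = 323.0 MPa, ρ = 7881 kg/m³
  titanium alloy: M = 6.80×10⁻³
  alumina ceramic: M = 4.82×10⁻³
  nickel superalloy: M = 3.70×10⁻³
  low-carbon steel: M = 2.28×10⁻³
  stainless steel: M = 2.13×10⁻³
The maximum is for titanium alloy.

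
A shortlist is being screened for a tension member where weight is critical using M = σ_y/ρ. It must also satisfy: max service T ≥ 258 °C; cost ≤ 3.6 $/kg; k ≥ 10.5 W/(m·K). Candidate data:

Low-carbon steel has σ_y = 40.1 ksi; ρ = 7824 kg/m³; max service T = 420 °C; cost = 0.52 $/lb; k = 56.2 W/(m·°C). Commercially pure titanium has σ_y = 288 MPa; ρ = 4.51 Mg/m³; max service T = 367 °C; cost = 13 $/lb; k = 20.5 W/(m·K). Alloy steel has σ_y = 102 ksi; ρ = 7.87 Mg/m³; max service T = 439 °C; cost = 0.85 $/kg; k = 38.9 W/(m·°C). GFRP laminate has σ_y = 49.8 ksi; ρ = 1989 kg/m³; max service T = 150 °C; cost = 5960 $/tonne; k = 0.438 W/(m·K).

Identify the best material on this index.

Screen on constraints: max service T ≥ 258 °C; cost ≤ 3.6 $/kg; k ≥ 10.5 W/(m·K). Survivors: low-carbon steel, alloy steel.
After converting to SI:
  low-carbon steel: σ_y = 276.5 MPa, ρ = 7824 kg/m³
  alloy steel: σ_y = 703.3 MPa, ρ = 7870 kg/m³
  alloy steel: M = 89.4 kN·m/kg
  low-carbon steel: M = 35.3 kN·m/kg
Alloy steel ranks first.

alloy steel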